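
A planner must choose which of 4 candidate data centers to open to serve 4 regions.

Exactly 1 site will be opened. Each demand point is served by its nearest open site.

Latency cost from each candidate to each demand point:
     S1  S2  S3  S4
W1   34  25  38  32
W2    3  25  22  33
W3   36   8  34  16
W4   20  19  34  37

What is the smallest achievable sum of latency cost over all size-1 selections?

83

Open {W2}.
  S1→W2 3, S2→W2 25, S3→W2 22, S4→W2 33  ⇒ total 83.
Compare {W3}: total 94.
Compare {W4}: total 110.
No size-1 selection does better; minimum is 83.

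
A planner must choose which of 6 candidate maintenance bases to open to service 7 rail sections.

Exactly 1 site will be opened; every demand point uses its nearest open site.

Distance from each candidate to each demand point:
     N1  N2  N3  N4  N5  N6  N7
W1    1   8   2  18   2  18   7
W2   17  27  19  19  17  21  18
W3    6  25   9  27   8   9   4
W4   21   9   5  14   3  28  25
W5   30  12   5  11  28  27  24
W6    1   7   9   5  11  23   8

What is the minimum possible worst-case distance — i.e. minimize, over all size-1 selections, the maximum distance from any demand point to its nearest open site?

18

Open {W1}.
  Farthest demand point is N4 at distance 18 (to W1); all others are ≤ 18.
With {W6} the worst case is 23.
With {W2} the worst case is 27.
No size-1 selection achieves below 18.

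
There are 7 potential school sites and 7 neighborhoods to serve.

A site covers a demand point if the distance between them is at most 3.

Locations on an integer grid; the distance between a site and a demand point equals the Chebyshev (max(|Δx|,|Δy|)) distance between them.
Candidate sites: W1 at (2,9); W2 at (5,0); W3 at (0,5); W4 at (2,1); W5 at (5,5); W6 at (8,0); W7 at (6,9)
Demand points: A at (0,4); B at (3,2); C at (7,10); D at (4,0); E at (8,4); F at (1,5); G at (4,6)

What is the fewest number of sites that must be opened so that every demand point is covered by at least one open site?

Coverage sets (demand points within 3 of each site):
  W1: {G}
  W2: {B, D}
  W3: {A, B, F}
  W4: {A, B, D}
  W5: {B, E, G}
  W6: {}
  W7: {C, G}
No 3 sites suffice: every size-3 union leaves at least one demand point uncovered.
But {W2, W3, W5, W7} covers everything, so the minimum is 4.

4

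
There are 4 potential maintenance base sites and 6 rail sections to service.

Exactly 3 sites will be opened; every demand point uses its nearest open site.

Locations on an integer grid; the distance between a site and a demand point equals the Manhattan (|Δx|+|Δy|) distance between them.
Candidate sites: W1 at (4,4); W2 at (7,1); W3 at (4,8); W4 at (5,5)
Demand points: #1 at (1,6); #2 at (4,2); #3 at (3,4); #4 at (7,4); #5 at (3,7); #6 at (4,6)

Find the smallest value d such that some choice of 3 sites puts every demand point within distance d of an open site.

5

Open {W1, W2, W3}.
  Farthest demand point is #1 at distance 5 (to W1); all others are ≤ 5.
With {W1, W2, W4} the worst case is 5.
With {W1, W3, W4} the worst case is 5.
No size-3 selection achieves below 5.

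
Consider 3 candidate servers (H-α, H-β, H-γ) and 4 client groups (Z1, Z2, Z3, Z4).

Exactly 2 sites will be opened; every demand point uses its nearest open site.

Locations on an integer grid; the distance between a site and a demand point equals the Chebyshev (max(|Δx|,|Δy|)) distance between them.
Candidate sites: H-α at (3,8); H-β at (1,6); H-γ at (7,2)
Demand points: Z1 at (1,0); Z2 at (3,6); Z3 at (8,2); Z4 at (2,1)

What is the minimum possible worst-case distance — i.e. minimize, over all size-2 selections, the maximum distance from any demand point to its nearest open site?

6

Open {H-α, H-β}.
  Farthest demand point is Z1 at distance 6 (to H-β); all others are ≤ 6.
With {H-α, H-γ} the worst case is 6.
With {H-β, H-γ} the worst case is 6.
No size-2 selection achieves below 6.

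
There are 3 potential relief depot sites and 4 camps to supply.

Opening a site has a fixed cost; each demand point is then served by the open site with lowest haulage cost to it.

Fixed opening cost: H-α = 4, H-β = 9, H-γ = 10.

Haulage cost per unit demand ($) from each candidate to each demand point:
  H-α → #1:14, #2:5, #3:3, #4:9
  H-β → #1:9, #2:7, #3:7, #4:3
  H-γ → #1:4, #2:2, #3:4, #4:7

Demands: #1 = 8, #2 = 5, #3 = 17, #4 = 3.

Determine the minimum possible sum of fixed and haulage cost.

Open {H-α, H-β, H-γ}: assign each demand point to its cheapest open site.
  #1→H-γ 8×4=32, #2→H-γ 5×2=10, #3→H-α 17×3=51, #4→H-β 3×3=9
  haulage cost 102, fixed 23 → total 125.
Compare {H-α, H-γ}: haulage cost 114 + fixed 14 = 128.
Compare {H-β, H-γ}: haulage cost 119 + fixed 19 = 138.
Compare {H-γ}: haulage cost 131 + fixed 10 = 141.
All other subsets cost ≥ 128. Minimum total cost: 125.

125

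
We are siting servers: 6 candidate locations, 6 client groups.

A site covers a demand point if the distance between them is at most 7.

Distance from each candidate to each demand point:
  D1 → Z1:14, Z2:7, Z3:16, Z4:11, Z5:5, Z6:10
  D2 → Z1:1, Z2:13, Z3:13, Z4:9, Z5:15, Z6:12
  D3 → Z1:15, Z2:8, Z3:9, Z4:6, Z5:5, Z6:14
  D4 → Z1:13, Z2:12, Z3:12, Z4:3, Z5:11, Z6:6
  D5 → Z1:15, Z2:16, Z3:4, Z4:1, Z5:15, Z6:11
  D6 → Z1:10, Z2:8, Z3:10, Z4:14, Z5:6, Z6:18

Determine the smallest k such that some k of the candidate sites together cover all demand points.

4

Coverage sets (demand points within 7 of each site):
  D1: {Z2, Z5}
  D2: {Z1}
  D3: {Z4, Z5}
  D4: {Z4, Z6}
  D5: {Z3, Z4}
  D6: {Z5}
No 3 sites suffice: every size-3 union leaves at least one demand point uncovered.
But {D1, D2, D4, D5} covers everything, so the minimum is 4.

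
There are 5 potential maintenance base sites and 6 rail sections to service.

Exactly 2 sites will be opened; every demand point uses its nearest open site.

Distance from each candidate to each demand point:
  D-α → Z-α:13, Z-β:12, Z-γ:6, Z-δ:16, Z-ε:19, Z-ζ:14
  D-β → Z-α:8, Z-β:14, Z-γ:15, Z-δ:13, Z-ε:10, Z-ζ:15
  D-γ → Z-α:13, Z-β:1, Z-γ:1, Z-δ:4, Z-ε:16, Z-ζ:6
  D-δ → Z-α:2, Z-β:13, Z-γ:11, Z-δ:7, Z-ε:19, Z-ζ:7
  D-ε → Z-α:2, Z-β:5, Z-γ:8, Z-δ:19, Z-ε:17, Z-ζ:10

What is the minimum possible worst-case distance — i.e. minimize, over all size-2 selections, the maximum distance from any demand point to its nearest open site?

10

Open {D-β, D-γ}.
  Farthest demand point is Z-ε at distance 10 (to D-β); all others are ≤ 10.
With {D-β, D-δ} the worst case is 13.
With {D-β, D-ε} the worst case is 13.
No size-2 selection achieves below 10.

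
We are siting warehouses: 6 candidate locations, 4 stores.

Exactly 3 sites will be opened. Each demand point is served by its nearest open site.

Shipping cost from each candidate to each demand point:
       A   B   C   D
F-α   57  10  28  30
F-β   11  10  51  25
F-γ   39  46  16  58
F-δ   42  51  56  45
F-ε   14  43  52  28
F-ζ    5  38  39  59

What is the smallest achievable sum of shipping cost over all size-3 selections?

56

Open {F-β, F-γ, F-ζ}.
  A→F-ζ 5, B→F-β 10, C→F-γ 16, D→F-β 25  ⇒ total 56.
Compare {F-α, F-γ, F-ζ}: total 61.
Compare {F-α, F-β, F-γ}: total 62.
No size-3 selection does better; minimum is 56.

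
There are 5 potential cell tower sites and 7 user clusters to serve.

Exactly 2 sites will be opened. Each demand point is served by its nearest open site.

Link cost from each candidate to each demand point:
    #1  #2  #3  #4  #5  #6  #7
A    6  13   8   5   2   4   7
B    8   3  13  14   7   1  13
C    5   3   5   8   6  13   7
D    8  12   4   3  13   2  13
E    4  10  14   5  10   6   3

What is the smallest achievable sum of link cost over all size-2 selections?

30

Open {C, D}.
  #1→C 5, #2→C 3, #3→D 4, #4→D 3, #5→C 6, #6→D 2, #7→C 7  ⇒ total 30.
Compare {A, C}: total 31.
Compare {A, B}: total 32.
No size-2 selection does better; minimum is 30.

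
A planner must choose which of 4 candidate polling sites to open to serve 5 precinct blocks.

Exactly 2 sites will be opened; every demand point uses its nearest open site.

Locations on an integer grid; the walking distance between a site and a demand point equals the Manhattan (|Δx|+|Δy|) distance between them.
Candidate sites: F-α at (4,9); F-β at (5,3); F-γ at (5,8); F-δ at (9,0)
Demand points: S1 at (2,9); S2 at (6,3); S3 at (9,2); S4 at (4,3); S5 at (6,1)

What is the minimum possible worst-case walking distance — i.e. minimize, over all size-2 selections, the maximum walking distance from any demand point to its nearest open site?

Open {F-α, F-β}.
  Farthest demand point is S3 at walking distance 5 (to F-β); all others are ≤ 5.
With {F-β, F-γ} the worst case is 5.
With {F-α, F-δ} the worst case is 6.
No size-2 selection achieves below 5.

5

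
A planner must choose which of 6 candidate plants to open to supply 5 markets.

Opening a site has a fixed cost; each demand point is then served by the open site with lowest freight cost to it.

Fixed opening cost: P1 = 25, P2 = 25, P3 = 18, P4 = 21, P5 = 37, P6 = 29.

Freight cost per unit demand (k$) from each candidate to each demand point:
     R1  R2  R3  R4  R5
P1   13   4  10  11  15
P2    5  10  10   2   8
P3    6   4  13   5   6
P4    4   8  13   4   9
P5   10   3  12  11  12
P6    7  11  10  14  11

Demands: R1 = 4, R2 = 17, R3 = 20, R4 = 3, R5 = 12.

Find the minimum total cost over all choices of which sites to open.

Open {P2, P3}: assign each demand point to its cheapest open site.
  R1→P2 4×5=20, R2→P3 17×4=68, R3→P2 20×10=200, R4→P2 3×2=6, R5→P3 12×6=72
  freight cost 366, fixed 43 → total 409.
Compare {P1, P3}: freight cost 379 + fixed 43 = 422.
Compare {P3, P6}: freight cost 379 + fixed 47 = 426.
Compare {P2, P3, P4}: freight cost 362 + fixed 64 = 426.
All other subsets cost ≥ 422. Minimum total cost: 409.

409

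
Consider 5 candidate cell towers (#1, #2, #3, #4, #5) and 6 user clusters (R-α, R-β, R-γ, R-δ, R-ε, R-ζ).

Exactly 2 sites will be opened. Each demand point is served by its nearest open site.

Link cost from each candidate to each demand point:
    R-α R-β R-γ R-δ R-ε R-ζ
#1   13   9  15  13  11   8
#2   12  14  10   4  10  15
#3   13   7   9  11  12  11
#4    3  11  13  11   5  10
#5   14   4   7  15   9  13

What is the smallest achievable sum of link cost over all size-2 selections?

40

Open {#4, #5}.
  R-α→#4 3, R-β→#5 4, R-γ→#5 7, R-δ→#4 11, R-ε→#4 5, R-ζ→#4 10  ⇒ total 40.
Compare {#2, #4}: total 43.
Compare {#3, #4}: total 45.
No size-2 selection does better; minimum is 40.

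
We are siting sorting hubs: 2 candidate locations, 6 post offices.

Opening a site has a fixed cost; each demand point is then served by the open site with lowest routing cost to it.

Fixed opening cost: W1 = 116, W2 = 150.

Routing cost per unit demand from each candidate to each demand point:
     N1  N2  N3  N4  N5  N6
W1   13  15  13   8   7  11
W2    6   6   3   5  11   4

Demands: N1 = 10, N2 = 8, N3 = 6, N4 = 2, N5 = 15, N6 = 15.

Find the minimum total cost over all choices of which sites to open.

Open {W2}: assign each demand point to its cheapest open site.
  N1→W2 10×6=60, N2→W2 8×6=48, N3→W2 6×3=18, N4→W2 2×5=10, N5→W2 15×11=165, N6→W2 15×4=60
  routing cost 361, fixed 150 → total 511.
Compare {W1, W2}: routing cost 301 + fixed 266 = 567.
Compare {W1}: routing cost 614 + fixed 116 = 730.

511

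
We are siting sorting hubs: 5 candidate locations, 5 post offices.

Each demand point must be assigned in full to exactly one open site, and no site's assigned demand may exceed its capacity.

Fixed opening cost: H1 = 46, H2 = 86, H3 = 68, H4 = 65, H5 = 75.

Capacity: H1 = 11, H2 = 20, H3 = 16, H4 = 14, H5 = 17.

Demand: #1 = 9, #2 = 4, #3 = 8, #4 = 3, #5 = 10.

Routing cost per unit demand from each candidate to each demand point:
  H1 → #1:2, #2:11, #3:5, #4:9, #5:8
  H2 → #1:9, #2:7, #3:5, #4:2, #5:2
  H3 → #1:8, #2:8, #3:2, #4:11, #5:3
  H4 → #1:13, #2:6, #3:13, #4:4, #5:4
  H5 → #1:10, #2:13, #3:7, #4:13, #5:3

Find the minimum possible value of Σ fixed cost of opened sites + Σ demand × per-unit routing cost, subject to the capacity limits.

Open {H1, H2, H3}; cheapest assignment that respects the capacities:
  H1 (cap 11, load 9): #1 — cost 9×2 = 18
  H2 (cap 20, load 17): #2, #4, #5 — cost 4×7 + 3×2 + 10×2 = 54
  H3 (cap 16, load 8): #3 — cost 8×2 = 16
  Shipping 88, fixed 200 → total 288.
  Any other capacity-feasible assignment to {H1, H2, H3} ships for at least 88.
Compare {H1, H3, H4}: its best feasible assignment gives total 297.
Compare {H1, H2, H4}: its best feasible assignment gives total 311.
Every other set of open sites that can feasibly serve all demand totals ≥ 297 even under its best assignment. Minimum: 288.

288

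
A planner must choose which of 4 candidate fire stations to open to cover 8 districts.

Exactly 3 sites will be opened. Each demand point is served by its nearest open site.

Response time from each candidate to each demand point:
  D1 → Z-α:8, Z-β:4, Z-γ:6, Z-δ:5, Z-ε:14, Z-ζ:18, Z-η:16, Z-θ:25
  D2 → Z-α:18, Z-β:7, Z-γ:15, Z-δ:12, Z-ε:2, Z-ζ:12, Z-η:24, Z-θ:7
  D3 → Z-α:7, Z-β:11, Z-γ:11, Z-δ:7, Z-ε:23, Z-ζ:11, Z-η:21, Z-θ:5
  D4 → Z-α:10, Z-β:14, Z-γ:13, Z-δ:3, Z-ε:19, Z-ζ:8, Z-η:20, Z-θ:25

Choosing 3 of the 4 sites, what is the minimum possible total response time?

Open {D1, D2, D4}.
  Z-α→D1 8, Z-β→D1 4, Z-γ→D1 6, Z-δ→D4 3, Z-ε→D2 2, Z-ζ→D4 8, Z-η→D1 16, Z-θ→D2 7  ⇒ total 54.
Compare {D1, D2, D3}: total 56.
Compare {D1, D3, D4}: total 63.
No size-3 selection does better; minimum is 54.

54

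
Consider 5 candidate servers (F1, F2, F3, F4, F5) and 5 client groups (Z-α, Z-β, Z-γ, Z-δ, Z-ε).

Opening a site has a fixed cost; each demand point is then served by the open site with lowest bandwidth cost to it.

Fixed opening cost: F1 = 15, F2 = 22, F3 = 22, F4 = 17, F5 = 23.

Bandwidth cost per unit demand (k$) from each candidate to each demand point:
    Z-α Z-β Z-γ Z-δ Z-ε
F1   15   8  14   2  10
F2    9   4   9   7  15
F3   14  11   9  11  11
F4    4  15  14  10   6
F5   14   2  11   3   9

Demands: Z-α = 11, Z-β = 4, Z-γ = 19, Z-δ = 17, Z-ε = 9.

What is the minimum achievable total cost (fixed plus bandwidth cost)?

373

Open {F1, F2, F4}: assign each demand point to its cheapest open site.
  Z-α→F4 11×4=44, Z-β→F2 4×4=16, Z-γ→F2 19×9=171, Z-δ→F1 17×2=34, Z-ε→F4 9×6=54
  bandwidth cost 319, fixed 54 → total 373.
Compare {F1, F2, F4, F5}: bandwidth cost 311 + fixed 77 = 388.
Compare {F1, F3, F4, F5}: bandwidth cost 311 + fixed 77 = 388.
Compare {F1, F3, F4}: bandwidth cost 335 + fixed 54 = 389.
All other subsets cost ≥ 388. Minimum total cost: 373.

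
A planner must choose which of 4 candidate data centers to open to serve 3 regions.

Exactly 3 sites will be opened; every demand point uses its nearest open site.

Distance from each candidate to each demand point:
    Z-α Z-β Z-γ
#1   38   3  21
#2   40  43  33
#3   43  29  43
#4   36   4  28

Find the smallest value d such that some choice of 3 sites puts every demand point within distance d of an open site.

Open {#1, #2, #4}.
  Farthest demand point is Z-α at distance 36 (to #4); all others are ≤ 36.
With {#1, #3, #4} the worst case is 36.
With {#2, #3, #4} the worst case is 36.
No size-3 selection achieves below 36.

36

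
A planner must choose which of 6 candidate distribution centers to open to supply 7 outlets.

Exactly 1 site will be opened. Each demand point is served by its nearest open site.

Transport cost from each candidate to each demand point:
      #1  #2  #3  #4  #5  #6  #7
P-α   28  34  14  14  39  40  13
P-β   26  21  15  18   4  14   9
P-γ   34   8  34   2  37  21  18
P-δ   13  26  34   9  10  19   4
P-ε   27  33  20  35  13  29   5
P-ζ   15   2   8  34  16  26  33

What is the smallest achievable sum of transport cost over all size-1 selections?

Open {P-β}.
  #1→P-β 26, #2→P-β 21, #3→P-β 15, #4→P-β 18, #5→P-β 4, #6→P-β 14, #7→P-β 9  ⇒ total 107.
Compare {P-δ}: total 115.
Compare {P-ζ}: total 134.
No size-1 selection does better; minimum is 107.

107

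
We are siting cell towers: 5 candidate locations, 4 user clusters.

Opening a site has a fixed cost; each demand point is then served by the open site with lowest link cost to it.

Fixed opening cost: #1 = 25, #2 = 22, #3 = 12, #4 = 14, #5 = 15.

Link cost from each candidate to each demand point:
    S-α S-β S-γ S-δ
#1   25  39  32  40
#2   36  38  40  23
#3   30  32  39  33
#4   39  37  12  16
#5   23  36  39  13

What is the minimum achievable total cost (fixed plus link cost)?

Open {#4, #5}: assign each demand point to its cheapest open site.
  S-α→#5 23, S-β→#5 36, S-γ→#4 12, S-δ→#5 13
  link cost 84, fixed 29 → total 113.
Compare {#3, #4}: link cost 90 + fixed 26 = 116.
Compare {#4}: link cost 104 + fixed 14 = 118.
Compare {#3, #4, #5}: link cost 80 + fixed 41 = 121.
All other subsets cost ≥ 116. Minimum total cost: 113.

113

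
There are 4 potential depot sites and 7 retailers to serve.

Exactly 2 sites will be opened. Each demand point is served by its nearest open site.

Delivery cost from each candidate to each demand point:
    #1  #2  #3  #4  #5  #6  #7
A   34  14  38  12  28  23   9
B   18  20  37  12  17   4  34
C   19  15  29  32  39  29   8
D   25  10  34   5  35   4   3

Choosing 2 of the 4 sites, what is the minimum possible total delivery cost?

Open {B, D}.
  #1→B 18, #2→D 10, #3→D 34, #4→D 5, #5→B 17, #6→B 4, #7→D 3  ⇒ total 91.
Compare {B, C}: total 103.
Compare {C, D}: total 105.
No size-2 selection does better; minimum is 91.

91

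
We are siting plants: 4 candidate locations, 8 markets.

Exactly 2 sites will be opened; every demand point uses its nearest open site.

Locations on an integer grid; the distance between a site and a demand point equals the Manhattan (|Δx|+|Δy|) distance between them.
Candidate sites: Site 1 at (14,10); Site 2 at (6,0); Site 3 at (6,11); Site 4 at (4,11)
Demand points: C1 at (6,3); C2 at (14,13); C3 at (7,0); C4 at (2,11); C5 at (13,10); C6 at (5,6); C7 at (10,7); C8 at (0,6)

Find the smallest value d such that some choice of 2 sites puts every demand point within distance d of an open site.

Open {Site 2, Site 3}.
  Farthest demand point is C8 at distance 11 (to Site 3); all others are ≤ 11.
With {Site 1, Site 3} the worst case is 12.
With {Site 2, Site 4} the worst case is 12.
No size-2 selection achieves below 11.

11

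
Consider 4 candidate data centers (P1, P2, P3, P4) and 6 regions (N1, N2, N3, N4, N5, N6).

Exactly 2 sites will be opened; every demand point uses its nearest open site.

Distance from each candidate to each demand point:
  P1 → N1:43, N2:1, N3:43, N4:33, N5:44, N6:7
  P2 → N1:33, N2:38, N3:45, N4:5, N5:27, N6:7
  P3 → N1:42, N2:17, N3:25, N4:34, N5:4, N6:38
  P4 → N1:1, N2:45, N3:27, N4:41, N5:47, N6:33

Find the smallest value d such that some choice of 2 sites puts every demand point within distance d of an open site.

Open {P2, P3}.
  Farthest demand point is N1 at distance 33 (to P2); all others are ≤ 33.
With {P3, P4} the worst case is 34.
With {P2, P4} the worst case is 38.
No size-2 selection achieves below 33.

33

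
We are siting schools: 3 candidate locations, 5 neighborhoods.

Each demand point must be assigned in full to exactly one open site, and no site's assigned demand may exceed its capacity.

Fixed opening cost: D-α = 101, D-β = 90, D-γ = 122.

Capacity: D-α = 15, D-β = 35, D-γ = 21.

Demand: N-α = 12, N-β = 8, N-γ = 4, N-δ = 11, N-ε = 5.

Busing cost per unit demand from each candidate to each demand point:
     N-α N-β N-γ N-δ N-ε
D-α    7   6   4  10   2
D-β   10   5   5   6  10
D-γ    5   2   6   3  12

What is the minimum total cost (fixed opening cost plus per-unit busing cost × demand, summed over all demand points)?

424

Open {D-β, D-γ}; cheapest assignment that respects the capacities:
  D-β (cap 35, load 20): N-γ, N-δ, N-ε — cost 4×5 + 11×6 + 5×10 = 136
  D-γ (cap 21, load 20): N-α, N-β — cost 12×5 + 8×2 = 76
  Shipping 212, fixed 212 → total 424.
  Any other capacity-feasible assignment to {D-β, D-γ} ships for at least 212.
Compare {D-α, D-β}: its best feasible assignment gives total 443.
Compare {D-α, D-β, D-γ}: its best feasible assignment gives total 481.
Every other set of open sites that can feasibly serve all demand totals ≥ 443 even under its best assignment. Minimum: 424.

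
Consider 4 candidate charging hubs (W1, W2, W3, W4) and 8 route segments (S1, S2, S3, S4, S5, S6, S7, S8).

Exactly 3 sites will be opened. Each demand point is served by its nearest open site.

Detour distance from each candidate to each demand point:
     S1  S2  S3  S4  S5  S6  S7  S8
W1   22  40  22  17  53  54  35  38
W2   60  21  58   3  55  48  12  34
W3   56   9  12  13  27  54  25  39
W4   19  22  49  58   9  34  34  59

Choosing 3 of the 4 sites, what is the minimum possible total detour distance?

Open {W2, W3, W4}.
  S1→W4 19, S2→W3 9, S3→W3 12, S4→W2 3, S5→W4 9, S6→W4 34, S7→W2 12, S8→W2 34  ⇒ total 132.
Compare {W1, W2, W4}: total 154.
Compare {W1, W3, W4}: total 159.
No size-3 selection does better; minimum is 132.

132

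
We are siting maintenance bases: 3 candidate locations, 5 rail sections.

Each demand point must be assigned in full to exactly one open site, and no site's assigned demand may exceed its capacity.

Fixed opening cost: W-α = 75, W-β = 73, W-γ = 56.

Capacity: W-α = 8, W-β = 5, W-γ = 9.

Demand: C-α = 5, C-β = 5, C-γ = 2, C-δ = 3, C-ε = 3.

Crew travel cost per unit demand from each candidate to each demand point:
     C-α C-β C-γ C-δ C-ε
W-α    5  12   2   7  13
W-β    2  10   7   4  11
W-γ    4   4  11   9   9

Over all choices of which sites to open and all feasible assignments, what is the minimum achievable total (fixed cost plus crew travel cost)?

286

Open {W-α, W-β, W-γ}; cheapest assignment that respects the capacities:
  W-α (cap 8, load 5): C-γ, C-δ — cost 2×2 + 3×7 = 25
  W-β (cap 5, load 5): C-α — cost 5×2 = 10
  W-γ (cap 9, load 8): C-β, C-ε — cost 5×4 + 3×9 = 47
  Shipping 82, fixed 204 → total 286.
  Any other capacity-feasible assignment to {W-α, W-β, W-γ} ships for at least 82.
Total demand is 18 and no other set of sites has combined capacity ≥ 18, so {W-α, W-β, W-γ} is the only feasible choice of open sites. Minimum: 286.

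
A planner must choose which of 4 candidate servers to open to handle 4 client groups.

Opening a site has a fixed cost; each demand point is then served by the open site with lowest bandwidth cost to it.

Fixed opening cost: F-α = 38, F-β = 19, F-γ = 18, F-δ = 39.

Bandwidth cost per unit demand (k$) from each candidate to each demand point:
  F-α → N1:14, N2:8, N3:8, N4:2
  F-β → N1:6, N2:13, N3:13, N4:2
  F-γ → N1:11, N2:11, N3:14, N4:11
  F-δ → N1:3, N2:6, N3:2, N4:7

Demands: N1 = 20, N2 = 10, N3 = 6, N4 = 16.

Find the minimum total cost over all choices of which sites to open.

222

Open {F-β, F-δ}: assign each demand point to its cheapest open site.
  N1→F-δ 20×3=60, N2→F-δ 10×6=60, N3→F-δ 6×2=12, N4→F-β 16×2=32
  bandwidth cost 164, fixed 58 → total 222.
Compare {F-β, F-γ, F-δ}: bandwidth cost 164 + fixed 76 = 240.
Compare {F-α, F-δ}: bandwidth cost 164 + fixed 77 = 241.
Compare {F-α, F-γ, F-δ}: bandwidth cost 164 + fixed 95 = 259.
All other subsets cost ≥ 240. Minimum total cost: 222.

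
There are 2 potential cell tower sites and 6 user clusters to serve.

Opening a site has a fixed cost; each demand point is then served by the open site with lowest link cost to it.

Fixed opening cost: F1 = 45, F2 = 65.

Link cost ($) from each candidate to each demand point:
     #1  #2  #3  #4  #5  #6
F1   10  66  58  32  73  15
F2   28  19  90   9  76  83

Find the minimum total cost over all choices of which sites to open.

Open {F1, F2}: assign each demand point to its cheapest open site.
  #1→F1 10, #2→F2 19, #3→F1 58, #4→F2 9, #5→F1 73, #6→F1 15
  link cost 184, fixed 110 → total 294.
Compare {F1}: link cost 254 + fixed 45 = 299.
Compare {F2}: link cost 305 + fixed 65 = 370.

294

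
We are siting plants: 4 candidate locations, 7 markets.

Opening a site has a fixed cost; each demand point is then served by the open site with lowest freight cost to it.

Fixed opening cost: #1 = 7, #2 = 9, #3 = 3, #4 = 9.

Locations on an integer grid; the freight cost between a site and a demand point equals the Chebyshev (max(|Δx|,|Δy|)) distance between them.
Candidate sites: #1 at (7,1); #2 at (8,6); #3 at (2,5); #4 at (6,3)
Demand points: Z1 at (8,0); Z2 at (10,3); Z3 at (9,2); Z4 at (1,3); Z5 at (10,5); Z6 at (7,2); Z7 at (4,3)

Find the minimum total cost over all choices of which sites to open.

Open {#1, #3}: assign each demand point to its cheapest open site.
  Z1→#1 1, Z2→#1 3, Z3→#1 2, Z4→#3 2, Z5→#1 4, Z6→#1 1, Z7→#3 2
  freight cost 15, fixed 10 → total 25.
Compare {#1}: freight cost 20 + fixed 7 = 27.
Compare {#4}: freight cost 22 + fixed 9 = 31.
Compare {#3, #4}: freight cost 19 + fixed 12 = 31.
All other subsets cost ≥ 27. Minimum total cost: 25.

25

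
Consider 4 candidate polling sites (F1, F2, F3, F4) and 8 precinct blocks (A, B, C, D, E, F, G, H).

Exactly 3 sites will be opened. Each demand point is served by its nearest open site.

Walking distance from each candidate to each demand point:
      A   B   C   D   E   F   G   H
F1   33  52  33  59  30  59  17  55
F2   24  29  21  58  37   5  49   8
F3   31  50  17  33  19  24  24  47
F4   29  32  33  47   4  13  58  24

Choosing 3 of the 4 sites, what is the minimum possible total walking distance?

144

Open {F2, F3, F4}.
  A→F2 24, B→F2 29, C→F3 17, D→F3 33, E→F4 4, F→F2 5, G→F3 24, H→F2 8  ⇒ total 144.
Compare {F1, F2, F3}: total 152.
Compare {F1, F2, F4}: total 155.
No size-3 selection does better; minimum is 144.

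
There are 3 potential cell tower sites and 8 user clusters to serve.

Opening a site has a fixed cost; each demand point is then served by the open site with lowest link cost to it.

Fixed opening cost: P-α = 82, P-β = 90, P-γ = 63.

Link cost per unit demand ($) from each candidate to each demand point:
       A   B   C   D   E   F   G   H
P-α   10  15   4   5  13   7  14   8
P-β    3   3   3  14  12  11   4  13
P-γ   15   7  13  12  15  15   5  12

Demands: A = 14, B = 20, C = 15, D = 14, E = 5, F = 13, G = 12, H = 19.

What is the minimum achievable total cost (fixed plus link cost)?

Open {P-α, P-β}: assign each demand point to its cheapest open site.
  A→P-β 14×3=42, B→P-β 20×3=60, C→P-β 15×3=45, D→P-α 14×5=70, E→P-β 5×12=60, F→P-α 13×7=91, G→P-β 12×4=48, H→P-α 19×8=152
  link cost 568, fixed 172 → total 740.
Compare {P-α, P-β, P-γ}: link cost 568 + fixed 235 = 803.
Compare {P-α, P-γ}: link cost 778 + fixed 145 = 923.
Compare {P-β}: link cost 841 + fixed 90 = 931.
All other subsets cost ≥ 803. Minimum total cost: 740.

740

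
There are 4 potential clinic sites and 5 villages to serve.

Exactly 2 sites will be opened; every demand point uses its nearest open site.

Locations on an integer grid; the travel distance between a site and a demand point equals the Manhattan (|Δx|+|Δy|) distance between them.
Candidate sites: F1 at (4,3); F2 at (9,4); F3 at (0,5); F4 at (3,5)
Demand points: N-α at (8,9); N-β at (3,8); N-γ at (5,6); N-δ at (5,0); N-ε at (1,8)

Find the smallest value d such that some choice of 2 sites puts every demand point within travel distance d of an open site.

Open {F2, F4}.
  Farthest demand point is N-δ at travel distance 7 (to F4); all others are ≤ 7.
With {F1, F2} the worst case is 8.
With {F2, F3} the worst case is 8.
No size-2 selection achieves below 7.

7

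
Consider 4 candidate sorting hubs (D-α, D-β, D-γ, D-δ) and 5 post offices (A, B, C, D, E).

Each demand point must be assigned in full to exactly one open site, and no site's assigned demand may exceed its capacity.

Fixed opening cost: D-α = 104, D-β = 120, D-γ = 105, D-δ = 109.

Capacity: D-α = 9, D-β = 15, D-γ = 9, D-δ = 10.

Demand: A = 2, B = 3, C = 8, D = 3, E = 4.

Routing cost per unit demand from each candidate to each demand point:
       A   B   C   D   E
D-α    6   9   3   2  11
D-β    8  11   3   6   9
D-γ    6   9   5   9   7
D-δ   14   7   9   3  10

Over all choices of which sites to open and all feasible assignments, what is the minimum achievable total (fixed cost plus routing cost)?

Open {D-α, D-β}; cheapest assignment that respects the capacities:
  D-α (cap 9, load 8): A, B, D — cost 2×6 + 3×9 + 3×2 = 45
  D-β (cap 15, load 12): C, E — cost 8×3 + 4×9 = 60
  Shipping 105, fixed 224 → total 329.
  Any other capacity-feasible assignment to {D-α, D-β} ships for at least 105.
Compare {D-β, D-γ}: its best feasible assignment gives total 334.
Compare {D-β, D-δ}: its best feasible assignment gives total 335.
Every other set of open sites that can feasibly serve all demand totals ≥ 334 even under its best assignment. Minimum: 329.

329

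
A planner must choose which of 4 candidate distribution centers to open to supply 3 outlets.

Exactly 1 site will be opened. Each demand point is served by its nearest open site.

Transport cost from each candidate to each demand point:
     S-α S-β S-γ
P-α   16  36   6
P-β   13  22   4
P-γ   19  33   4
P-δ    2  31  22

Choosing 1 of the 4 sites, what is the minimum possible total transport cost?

Open {P-β}.
  S-α→P-β 13, S-β→P-β 22, S-γ→P-β 4  ⇒ total 39.
Compare {P-δ}: total 55.
Compare {P-γ}: total 56.
No size-1 selection does better; minimum is 39.

39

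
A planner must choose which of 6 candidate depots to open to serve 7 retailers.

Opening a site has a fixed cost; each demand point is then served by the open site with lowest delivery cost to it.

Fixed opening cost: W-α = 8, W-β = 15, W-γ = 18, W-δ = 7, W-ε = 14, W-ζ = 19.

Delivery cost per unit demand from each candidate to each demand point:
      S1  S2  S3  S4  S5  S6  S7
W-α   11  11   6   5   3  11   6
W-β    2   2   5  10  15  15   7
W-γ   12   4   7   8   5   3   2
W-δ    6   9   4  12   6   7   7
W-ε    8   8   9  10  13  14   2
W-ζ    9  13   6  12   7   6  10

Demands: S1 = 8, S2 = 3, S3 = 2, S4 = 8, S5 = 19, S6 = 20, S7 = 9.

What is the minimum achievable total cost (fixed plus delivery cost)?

248

Open {W-α, W-β, W-γ}: assign each demand point to its cheapest open site.
  S1→W-β 8×2=16, S2→W-β 3×2=6, S3→W-β 2×5=10, S4→W-α 8×5=40, S5→W-α 19×3=57, S6→W-γ 20×3=60, S7→W-γ 9×2=18
  delivery cost 207, fixed 41 → total 248.
Compare {W-α, W-β, W-γ, W-δ}: delivery cost 205 + fixed 48 = 253.
Compare {W-α, W-β, W-γ, W-ε}: delivery cost 207 + fixed 55 = 262.
Compare {W-α, W-β, W-γ, W-ζ}: delivery cost 207 + fixed 60 = 267.
All other subsets cost ≥ 253. Minimum total cost: 248.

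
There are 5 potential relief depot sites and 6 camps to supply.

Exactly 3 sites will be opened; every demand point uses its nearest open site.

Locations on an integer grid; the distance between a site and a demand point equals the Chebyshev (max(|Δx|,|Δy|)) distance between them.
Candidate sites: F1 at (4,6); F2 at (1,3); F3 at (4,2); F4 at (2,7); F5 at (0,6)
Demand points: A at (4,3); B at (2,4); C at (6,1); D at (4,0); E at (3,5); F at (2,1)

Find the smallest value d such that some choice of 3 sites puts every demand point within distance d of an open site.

Open {F1, F2, F3}.
  Farthest demand point is C at distance 2 (to F3); all others are ≤ 2.
With {F1, F3, F4} the worst case is 2.
With {F1, F3, F5} the worst case is 2.
No size-3 selection achieves below 2.

2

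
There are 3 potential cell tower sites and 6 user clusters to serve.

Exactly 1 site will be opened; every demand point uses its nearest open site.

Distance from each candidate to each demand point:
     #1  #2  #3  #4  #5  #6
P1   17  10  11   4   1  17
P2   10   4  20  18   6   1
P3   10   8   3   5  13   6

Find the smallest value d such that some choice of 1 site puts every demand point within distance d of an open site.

13

Open {P3}.
  Farthest demand point is #5 at distance 13 (to P3); all others are ≤ 13.
With {P1} the worst case is 17.
With {P2} the worst case is 20.
No size-1 selection achieves below 13.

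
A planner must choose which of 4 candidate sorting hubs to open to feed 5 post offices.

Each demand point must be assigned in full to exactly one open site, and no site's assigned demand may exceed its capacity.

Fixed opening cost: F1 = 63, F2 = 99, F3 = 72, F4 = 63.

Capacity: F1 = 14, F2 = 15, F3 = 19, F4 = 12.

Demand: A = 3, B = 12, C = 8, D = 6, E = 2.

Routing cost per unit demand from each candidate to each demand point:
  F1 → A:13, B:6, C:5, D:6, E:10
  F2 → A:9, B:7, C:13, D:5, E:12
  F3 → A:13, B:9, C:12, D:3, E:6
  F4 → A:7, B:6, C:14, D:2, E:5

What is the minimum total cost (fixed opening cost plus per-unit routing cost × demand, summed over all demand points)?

Open {F1, F3}; cheapest assignment that respects the capacities:
  F1 (cap 14, load 13): A, C, E — cost 3×13 + 8×5 + 2×10 = 99
  F3 (cap 19, load 18): B, D — cost 12×9 + 6×3 = 126
  Shipping 225, fixed 135 → total 360.
  Any other capacity-feasible assignment to {F1, F3} ships for at least 225.
Compare {F3, F4}: its best feasible assignment gives total 372.
Compare {F1, F3, F4}: its best feasible assignment gives total 379.
Every other set of open sites that can feasibly serve all demand totals ≥ 372 even under its best assignment. Minimum: 360.

360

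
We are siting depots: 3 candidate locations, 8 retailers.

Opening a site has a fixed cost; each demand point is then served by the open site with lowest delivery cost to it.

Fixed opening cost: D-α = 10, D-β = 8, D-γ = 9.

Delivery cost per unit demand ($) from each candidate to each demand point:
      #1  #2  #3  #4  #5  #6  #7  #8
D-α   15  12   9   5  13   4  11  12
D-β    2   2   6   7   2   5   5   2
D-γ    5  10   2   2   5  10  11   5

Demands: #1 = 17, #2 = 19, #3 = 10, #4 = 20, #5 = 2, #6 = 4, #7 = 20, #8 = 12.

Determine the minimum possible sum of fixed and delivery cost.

297

Open {D-β, D-γ}: assign each demand point to its cheapest open site.
  #1→D-β 17×2=34, #2→D-β 19×2=38, #3→D-γ 10×2=20, #4→D-γ 20×2=40, #5→D-β 2×2=4, #6→D-β 4×5=20, #7→D-β 20×5=100, #8→D-β 12×2=24
  delivery cost 280, fixed 17 → total 297.
Compare {D-α, D-β, D-γ}: delivery cost 276 + fixed 27 = 303.
Compare {D-α, D-β}: delivery cost 376 + fixed 18 = 394.
Compare {D-β}: delivery cost 420 + fixed 8 = 428.
All other subsets cost ≥ 303. Minimum total cost: 297.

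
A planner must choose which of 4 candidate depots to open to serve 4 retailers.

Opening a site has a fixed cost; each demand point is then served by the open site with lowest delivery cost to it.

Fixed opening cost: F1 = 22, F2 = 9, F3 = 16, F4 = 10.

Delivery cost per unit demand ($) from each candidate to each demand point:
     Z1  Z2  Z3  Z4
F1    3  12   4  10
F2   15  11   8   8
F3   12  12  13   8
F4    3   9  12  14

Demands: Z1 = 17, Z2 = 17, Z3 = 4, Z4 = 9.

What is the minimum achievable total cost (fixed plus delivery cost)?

327

Open {F2, F4}: assign each demand point to its cheapest open site.
  Z1→F4 17×3=51, Z2→F4 17×9=153, Z3→F2 4×8=32, Z4→F2 9×8=72
  delivery cost 308, fixed 19 → total 327.
Compare {F1, F2, F4}: delivery cost 292 + fixed 41 = 333.
Compare {F1, F3, F4}: delivery cost 292 + fixed 48 = 340.
Compare {F1, F4}: delivery cost 310 + fixed 32 = 342.
All other subsets cost ≥ 333. Minimum total cost: 327.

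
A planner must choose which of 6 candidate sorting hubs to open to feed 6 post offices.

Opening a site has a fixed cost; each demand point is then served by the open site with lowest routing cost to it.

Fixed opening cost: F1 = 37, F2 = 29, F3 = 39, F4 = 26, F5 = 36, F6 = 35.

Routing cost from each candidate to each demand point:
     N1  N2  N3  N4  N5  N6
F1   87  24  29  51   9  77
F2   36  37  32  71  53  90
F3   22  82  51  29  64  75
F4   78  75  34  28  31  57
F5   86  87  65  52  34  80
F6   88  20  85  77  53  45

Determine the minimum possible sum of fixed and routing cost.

264

Open {F1, F3}: assign each demand point to its cheapest open site.
  N1→F3 22, N2→F1 24, N3→F1 29, N4→F3 29, N5→F1 9, N6→F3 75
  routing cost 188, fixed 76 → total 264.
Compare {F1, F3, F6}: routing cost 154 + fixed 111 = 265.
Compare {F1, F3, F4}: routing cost 169 + fixed 102 = 271.
Compare {F1, F2, F4}: routing cost 183 + fixed 92 = 275.
All other subsets cost ≥ 265. Minimum total cost: 264.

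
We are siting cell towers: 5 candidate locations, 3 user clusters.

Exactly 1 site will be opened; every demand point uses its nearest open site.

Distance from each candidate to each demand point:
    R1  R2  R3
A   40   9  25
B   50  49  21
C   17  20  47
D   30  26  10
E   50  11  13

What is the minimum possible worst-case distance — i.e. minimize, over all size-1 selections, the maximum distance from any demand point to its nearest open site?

30

Open {D}.
  Farthest demand point is R1 at distance 30 (to D); all others are ≤ 30.
With {A} the worst case is 40.
With {C} the worst case is 47.
No size-1 selection achieves below 30.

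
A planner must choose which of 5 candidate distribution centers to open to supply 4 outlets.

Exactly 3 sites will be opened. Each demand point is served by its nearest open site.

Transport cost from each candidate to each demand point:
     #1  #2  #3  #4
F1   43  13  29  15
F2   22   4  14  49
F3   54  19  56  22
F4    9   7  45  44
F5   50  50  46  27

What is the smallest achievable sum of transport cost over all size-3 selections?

Open {F1, F2, F4}.
  #1→F4 9, #2→F2 4, #3→F2 14, #4→F1 15  ⇒ total 42.
Compare {F2, F3, F4}: total 49.
Compare {F2, F4, F5}: total 54.
No size-3 selection does better; minimum is 42.

42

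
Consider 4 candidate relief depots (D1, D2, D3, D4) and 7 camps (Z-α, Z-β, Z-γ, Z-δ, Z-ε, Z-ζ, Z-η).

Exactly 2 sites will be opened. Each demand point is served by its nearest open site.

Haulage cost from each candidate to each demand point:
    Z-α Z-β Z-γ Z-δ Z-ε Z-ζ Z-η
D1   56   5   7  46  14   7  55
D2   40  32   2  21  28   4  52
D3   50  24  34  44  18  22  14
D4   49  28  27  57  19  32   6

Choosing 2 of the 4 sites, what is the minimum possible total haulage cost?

120

Open {D2, D4}.
  Z-α→D2 40, Z-β→D4 28, Z-γ→D2 2, Z-δ→D2 21, Z-ε→D4 19, Z-ζ→D2 4, Z-η→D4 6  ⇒ total 120.
Compare {D2, D3}: total 123.
Compare {D1, D4}: total 134.
No size-2 selection does better; minimum is 120.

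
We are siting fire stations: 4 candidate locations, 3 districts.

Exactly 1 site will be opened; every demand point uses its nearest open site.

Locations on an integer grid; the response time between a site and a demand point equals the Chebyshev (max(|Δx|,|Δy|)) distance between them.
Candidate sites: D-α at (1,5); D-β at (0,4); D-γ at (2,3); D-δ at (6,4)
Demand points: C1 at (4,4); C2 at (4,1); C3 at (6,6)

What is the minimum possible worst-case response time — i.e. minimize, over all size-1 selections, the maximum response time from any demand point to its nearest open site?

3

Open {D-δ}.
  Farthest demand point is C2 at response time 3 (to D-δ); all others are ≤ 3.
With {D-γ} the worst case is 4.
With {D-α} the worst case is 5.
No size-1 selection achieves below 3.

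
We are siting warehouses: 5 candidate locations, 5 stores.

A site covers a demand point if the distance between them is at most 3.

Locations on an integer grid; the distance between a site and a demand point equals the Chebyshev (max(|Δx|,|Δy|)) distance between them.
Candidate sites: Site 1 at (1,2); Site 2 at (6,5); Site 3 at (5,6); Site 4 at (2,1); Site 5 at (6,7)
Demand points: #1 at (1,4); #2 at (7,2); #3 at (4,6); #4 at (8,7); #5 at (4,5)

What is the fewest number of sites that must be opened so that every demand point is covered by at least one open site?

Coverage sets (demand points within 3 of each site):
  Site 1: {#1, #5}
  Site 2: {#2, #3, #4, #5}
  Site 3: {#3, #4, #5}
  Site 4: {#1}
  Site 5: {#3, #4, #5}
No single site covers all 5 demand points.
But {Site 1, Site 2} covers everything, so the minimum is 2.

2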